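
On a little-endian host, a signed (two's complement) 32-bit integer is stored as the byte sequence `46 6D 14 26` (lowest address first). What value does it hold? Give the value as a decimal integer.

638872902

In little-endian order the low byte comes first in memory.
Reassemble most-significant byte first: 26 14 6D 46 → 0x26146D46.
0x26146D46 = 638872902.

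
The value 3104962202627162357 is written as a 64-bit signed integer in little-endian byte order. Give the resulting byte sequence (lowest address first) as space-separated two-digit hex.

3104962202627162357 in hexadecimal, padded to 64 bits, is 0x2B170AAC289B40F5.
Split into bytes (most-significant first): 2B 17 0A AC 28 9B 40 F5.
In little-endian order the low byte comes first in memory.
So at ascending addresses the bytes are F5 40 9B 28 AC 0A 17 2B.

F5 40 9B 28 AC 0A 17 2B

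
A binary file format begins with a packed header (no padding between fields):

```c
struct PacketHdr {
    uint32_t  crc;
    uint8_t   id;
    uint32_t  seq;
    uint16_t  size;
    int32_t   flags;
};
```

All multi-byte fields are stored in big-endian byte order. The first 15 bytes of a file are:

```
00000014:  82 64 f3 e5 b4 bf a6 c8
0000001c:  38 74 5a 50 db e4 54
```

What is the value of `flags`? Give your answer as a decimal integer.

`flags` follows `crc` (4 B), `id` (1 B), `seq` (4 B), `size` (2 B), so it starts at offset 4 + 1 + 4 + 2 = 11 and occupies 4 bytes.
Bytes at offsets 11..14: 50 DB E4 54.
Big-endian: lowest address holds the most-significant byte.
The bytes are already most-significant first: 0x50DBE454.
0x50DBE454 = 1356588116.

1356588116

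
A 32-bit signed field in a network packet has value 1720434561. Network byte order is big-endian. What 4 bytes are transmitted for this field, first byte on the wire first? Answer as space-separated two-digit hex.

66 8B BF 81

1720434561 in hexadecimal, padded to 32 bits, is 0x668BBF81.
Split into bytes (most-significant first): 66 8B BF 81.
Big-endian: lowest address holds the most-significant byte.
So the memory order matches the most-significant-first order: 66 8B BF 81.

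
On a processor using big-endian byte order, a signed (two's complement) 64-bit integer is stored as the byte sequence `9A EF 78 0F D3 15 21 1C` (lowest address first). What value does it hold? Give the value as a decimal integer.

Big-endian: lowest address holds the most-significant byte.
The bytes are already most-significant first: 0x9AEF780FD315211C.
Top bit is set, so as a signed 64-bit value this is 0x9AEF780FD315211C − 2^64 = -7282470063073582820.

-7282470063073582820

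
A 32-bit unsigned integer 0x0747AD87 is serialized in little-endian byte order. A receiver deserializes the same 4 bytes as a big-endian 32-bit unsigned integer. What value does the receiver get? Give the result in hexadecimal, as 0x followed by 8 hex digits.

0x87AD4707

Stored little-endian, the bytes at ascending addresses are 87 AD 47 07.
Read back as big-endian, the last byte is least significant, giving 0x87AD4707.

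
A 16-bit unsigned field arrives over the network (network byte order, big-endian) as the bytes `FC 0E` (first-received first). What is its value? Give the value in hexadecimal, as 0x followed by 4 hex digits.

0xFC0E

Big-endian stores the most-significant byte at the lowest address.
The bytes are already most-significant first: 0xFC0E.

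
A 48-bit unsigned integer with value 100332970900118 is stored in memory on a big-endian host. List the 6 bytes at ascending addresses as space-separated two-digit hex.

100332970900118 in hexadecimal, padded to 48 bits, is 0x5B409716FA96.
Split into bytes (most-significant first): 5B 40 97 16 FA 96.
Big-endian: lowest address holds the most-significant byte.
So the memory order matches the most-significant-first order: 5B 40 97 16 FA 96.

5B 40 97 16 FA 96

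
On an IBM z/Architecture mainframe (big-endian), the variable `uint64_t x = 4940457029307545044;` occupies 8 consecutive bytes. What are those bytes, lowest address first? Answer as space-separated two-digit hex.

4940457029307545044 in hexadecimal, padded to 64 bits, is 0x4490077E13F535D4.
Split into bytes (most-significant first): 44 90 07 7E 13 F5 35 D4.
Big-endian stores the most-significant byte at the lowest address.
So the memory order matches the most-significant-first order: 44 90 07 7E 13 F5 35 D4.

44 90 07 7E 13 F5 35 D4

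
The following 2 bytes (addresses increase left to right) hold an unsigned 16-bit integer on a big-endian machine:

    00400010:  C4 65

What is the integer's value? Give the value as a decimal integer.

Big-endian: lowest address holds the most-significant byte.
The bytes are already most-significant first: 0xC465.
0xC465 = 50277.

50277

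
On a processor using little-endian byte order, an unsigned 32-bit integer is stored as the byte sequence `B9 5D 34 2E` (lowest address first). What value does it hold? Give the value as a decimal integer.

775183801

Little-endian: lowest address holds the least-significant byte.
Reassemble most-significant byte first: 2E 34 5D B9 → 0x2E345DB9.
0x2E345DB9 = 775183801.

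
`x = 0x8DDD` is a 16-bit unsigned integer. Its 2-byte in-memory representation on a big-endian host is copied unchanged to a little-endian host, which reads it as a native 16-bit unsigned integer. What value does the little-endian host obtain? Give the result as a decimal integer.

Stored big-endian, the bytes at ascending addresses are 8D DD.
Read back as little-endian, the first byte is least significant, giving 0xDD8D.
0xDD8D = 56717.

56717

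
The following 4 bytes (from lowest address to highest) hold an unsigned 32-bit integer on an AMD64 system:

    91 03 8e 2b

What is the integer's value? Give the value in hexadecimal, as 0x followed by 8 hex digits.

0x2B8E0391

Little-endian: lowest address holds the least-significant byte.
Reassemble most-significant byte first: 2B 8E 03 91 → 0x2B8E0391.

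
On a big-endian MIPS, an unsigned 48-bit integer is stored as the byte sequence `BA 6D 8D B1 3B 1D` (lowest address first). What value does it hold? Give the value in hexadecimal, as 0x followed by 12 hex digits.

0xBA6D8DB13B1D

In big-endian order the high byte comes first in memory.
The bytes are already most-significant first: 0xBA6D8DB13B1D.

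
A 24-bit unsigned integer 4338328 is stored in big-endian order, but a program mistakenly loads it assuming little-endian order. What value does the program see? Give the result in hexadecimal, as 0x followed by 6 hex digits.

4338328 in 24-bit hexadecimal is 0x423298.
Stored big-endian, the bytes at ascending addresses are 42 32 98.
Read back as little-endian, the first byte is least significant, giving 0x983242.

0x983242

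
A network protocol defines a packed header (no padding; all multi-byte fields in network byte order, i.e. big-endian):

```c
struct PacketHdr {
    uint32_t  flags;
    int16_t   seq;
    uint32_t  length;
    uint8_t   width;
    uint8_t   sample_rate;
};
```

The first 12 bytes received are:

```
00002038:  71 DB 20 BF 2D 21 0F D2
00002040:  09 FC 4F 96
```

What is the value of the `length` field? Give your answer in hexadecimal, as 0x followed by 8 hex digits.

0x0FD209FC

`length` follows `flags` (4 B), `seq` (2 B), so it starts at offset 4 + 2 = 6 and occupies 4 bytes.
Bytes at offsets 6..9: 0F D2 09 FC.
In big-endian order the high byte comes first in memory.
The bytes are already most-significant first: 0x0FD209FC.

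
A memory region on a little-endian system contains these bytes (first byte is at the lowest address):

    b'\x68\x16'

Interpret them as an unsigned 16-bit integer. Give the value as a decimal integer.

In little-endian order the low byte comes first in memory.
Reassemble most-significant byte first: 16 68 → 0x1668.
0x1668 = 5736.

5736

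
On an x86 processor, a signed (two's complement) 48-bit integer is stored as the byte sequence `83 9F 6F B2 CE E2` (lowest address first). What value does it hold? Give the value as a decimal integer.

In little-endian order the low byte comes first in memory.
Reassemble most-significant byte first: E2 CE B2 6F 9F 83 → 0xE2CEB26F9F83.
Top bit is set, so as a signed 48-bit value this is 0xE2CEB26F9F83 − 2^48 = -32097591910525.

-32097591910525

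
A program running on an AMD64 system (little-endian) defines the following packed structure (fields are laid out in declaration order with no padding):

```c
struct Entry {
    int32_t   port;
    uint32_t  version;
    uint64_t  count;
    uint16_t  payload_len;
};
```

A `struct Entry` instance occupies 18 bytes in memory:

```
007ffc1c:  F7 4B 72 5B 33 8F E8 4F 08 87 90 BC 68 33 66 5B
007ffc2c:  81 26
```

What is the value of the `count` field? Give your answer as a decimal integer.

6586008030009132808

`count` follows `port` (4 B), `version` (4 B), so it starts at offset 4 + 4 = 8 and occupies 8 bytes.
Bytes at offsets 8..15: 08 87 90 BC 68 33 66 5B.
In little-endian order the low byte comes first in memory.
Reassemble most-significant byte first: 5B 66 33 68 BC 90 87 08 → 0x5B663368BC908708.
0x5B663368BC908708 = 6586008030009132808.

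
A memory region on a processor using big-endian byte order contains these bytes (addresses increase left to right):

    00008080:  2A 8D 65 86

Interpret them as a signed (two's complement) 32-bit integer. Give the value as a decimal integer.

713909638

Big-endian stores the most-significant byte at the lowest address.
The bytes are already most-significant first: 0x2A8D6586.
0x2A8D6586 = 713909638.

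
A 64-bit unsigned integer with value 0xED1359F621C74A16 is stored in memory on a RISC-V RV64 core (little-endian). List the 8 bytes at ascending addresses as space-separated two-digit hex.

16 4A C7 21 F6 59 13 ED

Split into bytes (most-significant first): ED 13 59 F6 21 C7 4A 16.
Little-endian: lowest address holds the least-significant byte.
So at ascending addresses the bytes are 16 4A C7 21 F6 59 13 ED.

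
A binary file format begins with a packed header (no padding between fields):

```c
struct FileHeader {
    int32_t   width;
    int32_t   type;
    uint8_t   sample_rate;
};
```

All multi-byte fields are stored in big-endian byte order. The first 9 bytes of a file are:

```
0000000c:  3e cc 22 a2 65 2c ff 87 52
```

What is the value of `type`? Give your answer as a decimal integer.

`type` follows `width` (4 bytes), so it starts at byte offset 4 and occupies 4 bytes.
Bytes at offsets 4..7: 65 2C FF 87.
In big-endian order the high byte comes first in memory.
The bytes are already most-significant first: 0x652CFF87.
0x652CFF87 = 1697447815.

1697447815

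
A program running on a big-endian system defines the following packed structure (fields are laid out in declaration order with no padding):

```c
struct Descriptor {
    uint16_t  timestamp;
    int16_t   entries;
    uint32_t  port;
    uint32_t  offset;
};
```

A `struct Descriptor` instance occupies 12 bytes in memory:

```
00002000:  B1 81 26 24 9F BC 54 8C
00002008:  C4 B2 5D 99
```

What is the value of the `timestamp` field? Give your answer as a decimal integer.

`timestamp` is the first field, at byte offset 0, occupying 2 bytes.
Bytes at offsets 0..1: B1 81.
Big-endian stores the most-significant byte at the lowest address.
The bytes are already most-significant first: 0xB181.
0xB181 = 45441.

45441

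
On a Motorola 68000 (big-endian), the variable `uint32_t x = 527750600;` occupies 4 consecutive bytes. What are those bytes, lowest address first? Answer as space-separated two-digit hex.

527750600 in hexadecimal, padded to 32 bits, is 0x1F74D5C8.
Split into bytes (most-significant first): 1F 74 D5 C8.
Big-endian stores the most-significant byte at the lowest address.
So the memory order matches the most-significant-first order: 1F 74 D5 C8.

1F 74 D5 C8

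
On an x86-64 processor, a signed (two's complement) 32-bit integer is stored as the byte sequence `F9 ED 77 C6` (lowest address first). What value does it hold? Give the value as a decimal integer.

In little-endian order the low byte comes first in memory.
Reassemble most-significant byte first: C6 77 ED F9 → 0xC677EDF9.
Top bit is set, so as a signed 32-bit value this is 0xC677EDF9 − 2^32 = -965218823.

-965218823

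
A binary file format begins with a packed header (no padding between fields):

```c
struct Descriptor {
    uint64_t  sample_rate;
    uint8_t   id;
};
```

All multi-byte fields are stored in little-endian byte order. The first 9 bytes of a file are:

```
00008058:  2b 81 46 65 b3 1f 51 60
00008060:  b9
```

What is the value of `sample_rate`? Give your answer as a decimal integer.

`sample_rate` is the first field, at byte offset 0, occupying 8 bytes.
Bytes at offsets 0..7: 2B 81 46 65 B3 1F 51 60.
In little-endian order the low byte comes first in memory.
Reassemble most-significant byte first: 60 51 1F B3 65 46 81 2B → 0x60511FB36546812B.
0x60511FB36546812B = 6940363356113371435.

6940363356113371435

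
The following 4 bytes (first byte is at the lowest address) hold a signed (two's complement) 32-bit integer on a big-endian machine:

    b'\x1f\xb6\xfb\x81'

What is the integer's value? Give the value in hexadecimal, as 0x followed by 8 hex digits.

0x1FB6FB81

Big-endian stores the most-significant byte at the lowest address.
The bytes are already most-significant first: 0x1FB6FB81.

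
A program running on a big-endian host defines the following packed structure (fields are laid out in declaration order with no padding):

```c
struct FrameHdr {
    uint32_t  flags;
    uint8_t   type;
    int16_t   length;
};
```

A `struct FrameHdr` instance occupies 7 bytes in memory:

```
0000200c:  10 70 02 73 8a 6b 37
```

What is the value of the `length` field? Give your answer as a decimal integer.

`length` follows `flags` (4 B), `type` (1 B), so it starts at offset 4 + 1 = 5 and occupies 2 bytes.
Bytes at offsets 5..6: 6B 37.
Big-endian: lowest address holds the most-significant byte.
The bytes are already most-significant first: 0x6B37.
0x6B37 = 27447.

27447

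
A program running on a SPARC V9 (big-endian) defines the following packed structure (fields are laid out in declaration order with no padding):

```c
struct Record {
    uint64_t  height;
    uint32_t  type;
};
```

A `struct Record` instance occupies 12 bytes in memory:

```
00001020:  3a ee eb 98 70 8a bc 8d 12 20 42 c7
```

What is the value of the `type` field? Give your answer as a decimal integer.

304104135

`type` follows `height` (8 bytes), so it starts at byte offset 8 and occupies 4 bytes.
Bytes at offsets 8..11: 12 20 42 C7.
Big-endian stores the most-significant byte at the lowest address.
The bytes are already most-significant first: 0x122042C7.
0x122042C7 = 304104135.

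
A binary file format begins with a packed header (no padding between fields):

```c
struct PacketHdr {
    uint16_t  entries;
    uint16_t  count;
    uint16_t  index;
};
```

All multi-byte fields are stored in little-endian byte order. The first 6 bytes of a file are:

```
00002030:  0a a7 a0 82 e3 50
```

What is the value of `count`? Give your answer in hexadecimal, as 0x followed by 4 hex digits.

0x82A0

`count` follows `entries` (2 bytes), so it starts at byte offset 2 and occupies 2 bytes.
Bytes at offsets 2..3: A0 82.
Little-endian stores the least-significant byte at the lowest address.
Reassemble most-significant byte first: 82 A0 → 0x82A0.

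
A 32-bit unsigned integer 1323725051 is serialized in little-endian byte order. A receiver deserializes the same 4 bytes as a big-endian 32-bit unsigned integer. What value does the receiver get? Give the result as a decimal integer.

4218480206

1323725051 in 32-bit hexadecimal is 0x4EE670FB.
Stored little-endian, the bytes at ascending addresses are FB 70 E6 4E.
Read back as big-endian, the last byte is least significant, giving 0xFB70E64E.
0xFB70E64E = 4218480206.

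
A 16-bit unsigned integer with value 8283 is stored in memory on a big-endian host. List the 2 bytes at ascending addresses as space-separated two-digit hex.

20 5B

8283 in hexadecimal, padded to 16 bits, is 0x205B.
Split into bytes (most-significant first): 20 5B.
Big-endian: lowest address holds the most-significant byte.
So the memory order matches the most-significant-first order: 20 5B.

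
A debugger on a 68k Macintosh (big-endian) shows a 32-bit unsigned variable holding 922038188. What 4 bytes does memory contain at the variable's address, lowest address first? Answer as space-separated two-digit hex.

922038188 in hexadecimal, padded to 32 bits, is 0x36F52FAC.
Split into bytes (most-significant first): 36 F5 2F AC.
Big-endian stores the most-significant byte at the lowest address.
So the memory order matches the most-significant-first order: 36 F5 2F AC.

36 F5 2F AC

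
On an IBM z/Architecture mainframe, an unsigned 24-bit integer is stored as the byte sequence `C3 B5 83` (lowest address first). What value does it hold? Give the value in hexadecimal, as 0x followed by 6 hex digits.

0xC3B583

Big-endian stores the most-significant byte at the lowest address.
The bytes are already most-significant first: 0xC3B583.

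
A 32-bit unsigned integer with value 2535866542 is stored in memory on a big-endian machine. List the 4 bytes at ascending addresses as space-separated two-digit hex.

97 26 40 AE

2535866542 in hexadecimal, padded to 32 bits, is 0x972640AE.
Split into bytes (most-significant first): 97 26 40 AE.
Big-endian stores the most-significant byte at the lowest address.
So the memory order matches the most-significant-first order: 97 26 40 AE.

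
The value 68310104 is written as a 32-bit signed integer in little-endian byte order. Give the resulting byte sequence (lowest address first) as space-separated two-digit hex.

68310104 in hexadecimal, padded to 32 bits, is 0x04125458.
Split into bytes (most-significant first): 04 12 54 58.
Little-endian stores the least-significant byte at the lowest address.
So at ascending addresses the bytes are 58 54 12 04.

58 54 12 04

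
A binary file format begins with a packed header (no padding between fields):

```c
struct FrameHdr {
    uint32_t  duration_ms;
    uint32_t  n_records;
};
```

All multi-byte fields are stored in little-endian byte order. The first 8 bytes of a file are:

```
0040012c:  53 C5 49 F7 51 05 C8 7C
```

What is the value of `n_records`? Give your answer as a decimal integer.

`n_records` follows `duration_ms` (4 bytes), so it starts at byte offset 4 and occupies 4 bytes.
Bytes at offsets 4..7: 51 05 C8 7C.
Little-endian stores the least-significant byte at the lowest address.
Reassemble most-significant byte first: 7C C8 05 51 → 0x7CC80551.
0x7CC80551 = 2093483345.

2093483345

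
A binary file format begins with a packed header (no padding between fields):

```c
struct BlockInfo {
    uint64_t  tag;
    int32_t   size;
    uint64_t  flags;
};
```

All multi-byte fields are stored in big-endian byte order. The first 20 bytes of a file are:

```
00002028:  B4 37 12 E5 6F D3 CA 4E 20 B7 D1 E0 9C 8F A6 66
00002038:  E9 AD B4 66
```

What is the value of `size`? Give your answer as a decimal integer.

`size` follows `tag` (8 bytes), so it starts at byte offset 8 and occupies 4 bytes.
Bytes at offsets 8..11: 20 B7 D1 E0.
Big-endian: lowest address holds the most-significant byte.
The bytes are already most-significant first: 0x20B7D1E0.
0x20B7D1E0 = 548917728.

548917728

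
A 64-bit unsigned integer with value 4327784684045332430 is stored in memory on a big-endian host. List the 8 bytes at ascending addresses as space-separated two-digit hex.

4327784684045332430 in hexadecimal, padded to 64 bits, is 0x3C0F613D94E5EFCE.
Split into bytes (most-significant first): 3C 0F 61 3D 94 E5 EF CE.
Big-endian: lowest address holds the most-significant byte.
So the memory order matches the most-significant-first order: 3C 0F 61 3D 94 E5 EF CE.

3C 0F 61 3D 94 E5 EF CE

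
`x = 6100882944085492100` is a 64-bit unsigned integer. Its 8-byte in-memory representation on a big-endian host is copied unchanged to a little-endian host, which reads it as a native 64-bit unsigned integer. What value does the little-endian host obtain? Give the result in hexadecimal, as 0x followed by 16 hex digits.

6100882944085492100 in 64-bit hexadecimal is 0x54AAB0B6BA748184.
Stored big-endian, the bytes at ascending addresses are 54 AA B0 B6 BA 74 81 84.
Read back as little-endian, the first byte is least significant, giving 0x848174BAB6B0AA54.

0x848174BAB6B0AA54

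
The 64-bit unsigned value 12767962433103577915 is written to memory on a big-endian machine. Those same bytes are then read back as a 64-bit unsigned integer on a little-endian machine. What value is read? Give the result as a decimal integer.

4306474175614824625

12767962433103577915 in 64-bit hexadecimal is 0xB130EA2F72ABC33B.
Stored big-endian, the bytes at ascending addresses are B1 30 EA 2F 72 AB C3 3B.
Read back as little-endian, the first byte is least significant, giving 0x3BC3AB722FEA30B1.
0x3BC3AB722FEA30B1 = 4306474175614824625.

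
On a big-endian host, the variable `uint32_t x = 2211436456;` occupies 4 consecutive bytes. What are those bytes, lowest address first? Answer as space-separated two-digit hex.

2211436456 in hexadecimal, padded to 32 bits, is 0x83CFD7A8.
Split into bytes (most-significant first): 83 CF D7 A8.
Big-endian: lowest address holds the most-significant byte.
So the memory order matches the most-significant-first order: 83 CF D7 A8.

83 CF D7 A8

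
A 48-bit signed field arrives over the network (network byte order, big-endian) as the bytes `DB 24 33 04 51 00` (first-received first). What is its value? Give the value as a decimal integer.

-40526455484160

Big-endian stores the most-significant byte at the lowest address.
The bytes are already most-significant first: 0xDB2433045100.
Top bit is set, so as a signed 48-bit value this is 0xDB2433045100 − 2^48 = -40526455484160.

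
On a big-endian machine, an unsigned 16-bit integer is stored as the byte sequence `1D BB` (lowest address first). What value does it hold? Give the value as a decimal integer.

7611

Big-endian: lowest address holds the most-significant byte.
The bytes are already most-significant first: 0x1DBB.
0x1DBB = 7611.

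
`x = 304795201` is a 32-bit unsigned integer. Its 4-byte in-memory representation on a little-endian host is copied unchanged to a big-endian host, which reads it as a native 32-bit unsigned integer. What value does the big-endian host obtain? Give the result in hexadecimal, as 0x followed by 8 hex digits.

0x41CE2A12

304795201 in 32-bit hexadecimal is 0x122ACE41.
Stored little-endian, the bytes at ascending addresses are 41 CE 2A 12.
Read back as big-endian, the last byte is least significant, giving 0x41CE2A12.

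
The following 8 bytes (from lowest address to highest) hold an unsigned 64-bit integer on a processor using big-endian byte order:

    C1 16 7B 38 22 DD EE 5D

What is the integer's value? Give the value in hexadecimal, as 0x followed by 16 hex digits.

Big-endian: lowest address holds the most-significant byte.
The bytes are already most-significant first: 0xC1167B3822DDEE5D.

0xC1167B3822DDEE5D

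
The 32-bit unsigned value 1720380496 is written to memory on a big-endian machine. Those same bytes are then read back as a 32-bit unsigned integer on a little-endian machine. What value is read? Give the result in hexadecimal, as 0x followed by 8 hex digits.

1720380496 in 32-bit hexadecimal is 0x668AEC50.
Stored big-endian, the bytes at ascending addresses are 66 8A EC 50.
Read back as little-endian, the first byte is least significant, giving 0x50EC8A66.

0x50EC8A66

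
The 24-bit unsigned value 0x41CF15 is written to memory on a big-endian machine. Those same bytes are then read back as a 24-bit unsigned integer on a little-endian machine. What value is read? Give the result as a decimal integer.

Stored big-endian, the bytes at ascending addresses are 41 CF 15.
Read back as little-endian, the first byte is least significant, giving 0x15CF41.
0x15CF41 = 1429313.

1429313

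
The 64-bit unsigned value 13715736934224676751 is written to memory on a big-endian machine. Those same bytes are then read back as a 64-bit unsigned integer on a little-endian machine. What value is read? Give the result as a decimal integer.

10360296287531063486

13715736934224676751 in 64-bit hexadecimal is 0xBE581612952AC78F.
Stored big-endian, the bytes at ascending addresses are BE 58 16 12 95 2A C7 8F.
Read back as little-endian, the first byte is least significant, giving 0x8FC72A95121658BE.
0x8FC72A95121658BE = 10360296287531063486.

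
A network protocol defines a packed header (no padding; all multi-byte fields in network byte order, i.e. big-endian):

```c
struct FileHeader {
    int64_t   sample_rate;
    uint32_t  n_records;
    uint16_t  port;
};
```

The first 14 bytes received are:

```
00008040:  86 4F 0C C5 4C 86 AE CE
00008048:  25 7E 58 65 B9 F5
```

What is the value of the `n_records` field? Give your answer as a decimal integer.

629037157

`n_records` follows `sample_rate` (8 bytes), so it starts at byte offset 8 and occupies 4 bytes.
Bytes at offsets 8..11: 25 7E 58 65.
Big-endian stores the most-significant byte at the lowest address.
The bytes are already most-significant first: 0x257E5865.
0x257E5865 = 629037157.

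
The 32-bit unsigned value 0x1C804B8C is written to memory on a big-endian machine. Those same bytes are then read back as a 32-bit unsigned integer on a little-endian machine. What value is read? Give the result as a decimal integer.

2353758236

Stored big-endian, the bytes at ascending addresses are 1C 80 4B 8C.
Read back as little-endian, the first byte is least significant, giving 0x8C4B801C.
0x8C4B801C = 2353758236.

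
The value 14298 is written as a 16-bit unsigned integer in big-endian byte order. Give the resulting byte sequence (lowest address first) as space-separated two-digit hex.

37 DA

14298 in hexadecimal, padded to 16 bits, is 0x37DA.
Split into bytes (most-significant first): 37 DA.
In big-endian order the high byte comes first in memory.
So the memory order matches the most-significant-first order: 37 DA.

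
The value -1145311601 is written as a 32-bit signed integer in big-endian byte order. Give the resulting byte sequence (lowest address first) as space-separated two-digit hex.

BB BB EE 8F

Two's complement of -1145311601 in 32 bits: 1145311601 = 0x44441171; invert → 0xBBBBEE8E; add 1 → 0xBBBBEE8F.
Split into bytes (most-significant first): BB BB EE 8F.
In big-endian order the high byte comes first in memory.
So the memory order matches the most-significant-first order: BB BB EE 8F.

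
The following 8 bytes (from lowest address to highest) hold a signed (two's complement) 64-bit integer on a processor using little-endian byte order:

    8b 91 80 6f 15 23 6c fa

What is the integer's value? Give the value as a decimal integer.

Little-endian stores the least-significant byte at the lowest address.
Reassemble most-significant byte first: FA 6C 23 15 6F 80 91 8B → 0xFA6C23156F80918B.
Top bit is set, so as a signed 64-bit value this is 0xFA6C23156F80918B − 2^64 = -401907691770834549.

-401907691770834549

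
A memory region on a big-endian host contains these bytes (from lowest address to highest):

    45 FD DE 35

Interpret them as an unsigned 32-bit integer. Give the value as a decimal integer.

1174265397

In big-endian order the high byte comes first in memory.
The bytes are already most-significant first: 0x45FDDE35.
0x45FDDE35 = 1174265397.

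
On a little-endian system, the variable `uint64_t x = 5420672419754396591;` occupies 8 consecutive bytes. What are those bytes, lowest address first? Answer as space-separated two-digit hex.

5420672419754396591 in hexadecimal, padded to 64 bits, is 0x4B3A18D88737CBAF.
Split into bytes (most-significant first): 4B 3A 18 D8 87 37 CB AF.
Little-endian stores the least-significant byte at the lowest address.
So at ascending addresses the bytes are AF CB 37 87 D8 18 3A 4B.

AF CB 37 87 D8 18 3A 4B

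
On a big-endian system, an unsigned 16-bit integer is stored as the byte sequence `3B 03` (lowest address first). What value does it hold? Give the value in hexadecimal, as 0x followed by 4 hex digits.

Big-endian stores the most-significant byte at the lowest address.
The bytes are already most-significant first: 0x3B03.

0x3B03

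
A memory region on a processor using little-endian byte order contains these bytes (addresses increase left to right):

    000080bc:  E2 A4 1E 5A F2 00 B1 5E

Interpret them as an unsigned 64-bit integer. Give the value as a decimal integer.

Little-endian stores the least-significant byte at the lowest address.
Reassemble most-significant byte first: 5E B1 00 F2 5A 1E A4 E2 → 0x5EB100F25A1EA4E2.
0x5EB100F25A1EA4E2 = 6823235951337055458.

6823235951337055458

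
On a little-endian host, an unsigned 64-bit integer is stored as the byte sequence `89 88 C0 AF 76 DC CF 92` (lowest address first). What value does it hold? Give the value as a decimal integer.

In little-endian order the low byte comes first in memory.
Reassemble most-significant byte first: 92 CF DC 76 AF C0 88 89 → 0x92CFDC76AFC08889.
0x92CFDC76AFC08889 = 10578916452029466761.

10578916452029466761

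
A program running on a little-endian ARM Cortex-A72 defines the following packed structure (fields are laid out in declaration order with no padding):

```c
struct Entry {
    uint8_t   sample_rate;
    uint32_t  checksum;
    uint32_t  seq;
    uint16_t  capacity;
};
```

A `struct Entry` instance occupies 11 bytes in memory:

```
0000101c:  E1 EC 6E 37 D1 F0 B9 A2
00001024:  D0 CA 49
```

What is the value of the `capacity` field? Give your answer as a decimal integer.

18890

`capacity` follows `sample_rate` (1 B), `checksum` (4 B), `seq` (4 B), so it starts at offset 1 + 4 + 4 = 9 and occupies 2 bytes.
Bytes at offsets 9..10: CA 49.
Little-endian: lowest address holds the least-significant byte.
Reassemble most-significant byte first: 49 CA → 0x49CA.
0x49CA = 18890.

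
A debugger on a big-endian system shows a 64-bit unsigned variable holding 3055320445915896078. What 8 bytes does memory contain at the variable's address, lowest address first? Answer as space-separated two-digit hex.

3055320445915896078 in hexadecimal, padded to 64 bits, is 0x2A66ADC1FDCE190E.
Split into bytes (most-significant first): 2A 66 AD C1 FD CE 19 0E.
Big-endian stores the most-significant byte at the lowest address.
So the memory order matches the most-significant-first order: 2A 66 AD C1 FD CE 19 0E.

2A 66 AD C1 FD CE 19 0E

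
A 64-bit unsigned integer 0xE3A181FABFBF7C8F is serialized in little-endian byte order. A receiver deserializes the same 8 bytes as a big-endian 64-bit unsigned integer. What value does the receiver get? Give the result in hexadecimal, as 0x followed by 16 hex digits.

Stored little-endian, the bytes at ascending addresses are 8F 7C BF BF FA 81 A1 E3.
Read back as big-endian, the last byte is least significant, giving 0x8F7CBFBFFA81A1E3.

0x8F7CBFBFFA81A1E3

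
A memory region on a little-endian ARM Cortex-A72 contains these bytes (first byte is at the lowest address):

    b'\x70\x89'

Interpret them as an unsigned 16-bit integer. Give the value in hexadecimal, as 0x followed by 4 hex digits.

0x8970

Little-endian: lowest address holds the least-significant byte.
Reassemble most-significant byte first: 89 70 → 0x8970.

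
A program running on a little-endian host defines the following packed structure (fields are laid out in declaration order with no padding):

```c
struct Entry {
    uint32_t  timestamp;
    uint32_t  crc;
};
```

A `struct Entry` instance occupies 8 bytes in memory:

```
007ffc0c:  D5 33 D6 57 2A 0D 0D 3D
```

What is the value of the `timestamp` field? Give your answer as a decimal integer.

1473655765

`timestamp` is the first field, at byte offset 0, occupying 4 bytes.
Bytes at offsets 0..3: D5 33 D6 57.
Little-endian: lowest address holds the least-significant byte.
Reassemble most-significant byte first: 57 D6 33 D5 → 0x57D633D5.
0x57D633D5 = 1473655765.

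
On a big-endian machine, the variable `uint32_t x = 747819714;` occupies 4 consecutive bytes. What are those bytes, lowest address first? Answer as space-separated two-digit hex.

747819714 in hexadecimal, padded to 32 bits, is 0x2C92D2C2.
Split into bytes (most-significant first): 2C 92 D2 C2.
Big-endian: lowest address holds the most-significant byte.
So the memory order matches the most-significant-first order: 2C 92 D2 C2.

2C 92 D2 C2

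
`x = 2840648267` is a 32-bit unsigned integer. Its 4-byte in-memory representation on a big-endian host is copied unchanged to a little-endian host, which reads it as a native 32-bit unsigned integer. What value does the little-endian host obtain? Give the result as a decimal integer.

1272598697

2840648267 in 32-bit hexadecimal is 0xA950DA4B.
Stored big-endian, the bytes at ascending addresses are A9 50 DA 4B.
Read back as little-endian, the first byte is least significant, giving 0x4BDA50A9.
0x4BDA50A9 = 1272598697.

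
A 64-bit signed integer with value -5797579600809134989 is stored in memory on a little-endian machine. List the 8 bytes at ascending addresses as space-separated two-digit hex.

73 74 B8 E8 11 DC 8A AF

Two's complement of -5797579600809134989 in 64 bits: 5797579600809134989 = 0x507523EE17478B8D; invert → 0xAF8ADC11E8B87472; add 1 → 0xAF8ADC11E8B87473.
Split into bytes (most-significant first): AF 8A DC 11 E8 B8 74 73.
Little-endian: lowest address holds the least-significant byte.
So at ascending addresses the bytes are 73 74 B8 E8 11 DC 8A AF.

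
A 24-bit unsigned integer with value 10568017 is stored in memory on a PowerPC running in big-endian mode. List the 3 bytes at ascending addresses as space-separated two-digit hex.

A1 41 51

10568017 in hexadecimal, padded to 24 bits, is 0xA14151.
Split into bytes (most-significant first): A1 41 51.
In big-endian order the high byte comes first in memory.
So the memory order matches the most-significant-first order: A1 41 51.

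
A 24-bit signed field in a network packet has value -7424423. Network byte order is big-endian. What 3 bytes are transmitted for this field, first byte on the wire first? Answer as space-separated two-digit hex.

Two's complement of -7424423 in 24 bits: 7424423 = 0x7149A7; invert → 0x8EB658; add 1 → 0x8EB659.
Split into bytes (most-significant first): 8E B6 59.
Big-endian stores the most-significant byte at the lowest address.
So the memory order matches the most-significant-first order: 8E B6 59.

8E B6 59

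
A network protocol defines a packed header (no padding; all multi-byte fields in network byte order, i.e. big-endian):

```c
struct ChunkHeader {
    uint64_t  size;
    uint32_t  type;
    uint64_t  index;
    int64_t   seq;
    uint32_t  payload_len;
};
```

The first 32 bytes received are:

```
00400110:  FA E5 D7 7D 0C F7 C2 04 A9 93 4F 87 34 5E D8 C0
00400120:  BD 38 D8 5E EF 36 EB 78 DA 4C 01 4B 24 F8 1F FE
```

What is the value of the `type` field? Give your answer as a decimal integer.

`type` follows `size` (8 bytes), so it starts at byte offset 8 and occupies 4 bytes.
Bytes at offsets 8..11: A9 93 4F 87.
Big-endian: lowest address holds the most-significant byte.
The bytes are already most-significant first: 0xA9934F87.
0xA9934F87 = 2845003655.

2845003655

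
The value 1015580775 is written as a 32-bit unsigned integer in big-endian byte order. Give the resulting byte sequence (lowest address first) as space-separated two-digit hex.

3C 88 88 67

1015580775 in hexadecimal, padded to 32 bits, is 0x3C888867.
Split into bytes (most-significant first): 3C 88 88 67.
In big-endian order the high byte comes first in memory.
So the memory order matches the most-significant-first order: 3C 88 88 67.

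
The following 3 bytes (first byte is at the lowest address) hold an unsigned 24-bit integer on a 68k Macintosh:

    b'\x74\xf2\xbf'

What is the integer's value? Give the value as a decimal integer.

In big-endian order the high byte comes first in memory.
The bytes are already most-significant first: 0x74F2BF.
0x74F2BF = 7664319.

7664319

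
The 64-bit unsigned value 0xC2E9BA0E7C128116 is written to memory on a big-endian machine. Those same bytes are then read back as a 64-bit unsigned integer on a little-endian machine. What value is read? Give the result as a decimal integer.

Stored big-endian, the bytes at ascending addresses are C2 E9 BA 0E 7C 12 81 16.
Read back as little-endian, the first byte is least significant, giving 0x1681127C0EBAE9C2.
0x1681127C0EBAE9C2 = 1621597664862464450.

1621597664862464450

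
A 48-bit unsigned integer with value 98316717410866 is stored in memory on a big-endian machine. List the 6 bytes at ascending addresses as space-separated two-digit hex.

98316717410866 in hexadecimal, padded to 48 bits, is 0x596B25044A32.
Split into bytes (most-significant first): 59 6B 25 04 4A 32.
Big-endian: lowest address holds the most-significant byte.
So the memory order matches the most-significant-first order: 59 6B 25 04 4A 32.

59 6B 25 04 4A 32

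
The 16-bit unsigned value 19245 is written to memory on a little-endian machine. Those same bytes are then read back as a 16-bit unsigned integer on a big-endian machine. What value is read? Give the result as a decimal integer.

19245 in 16-bit hexadecimal is 0x4B2D.
Stored little-endian, the bytes at ascending addresses are 2D 4B.
Read back as big-endian, the last byte is least significant, giving 0x2D4B.
0x2D4B = 11595.

11595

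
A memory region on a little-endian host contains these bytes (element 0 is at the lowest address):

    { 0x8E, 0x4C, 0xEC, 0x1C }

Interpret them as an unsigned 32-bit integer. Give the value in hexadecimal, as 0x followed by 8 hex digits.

0x1CEC4C8E

In little-endian order the low byte comes first in memory.
Reassemble most-significant byte first: 1C EC 4C 8E → 0x1CEC4C8E.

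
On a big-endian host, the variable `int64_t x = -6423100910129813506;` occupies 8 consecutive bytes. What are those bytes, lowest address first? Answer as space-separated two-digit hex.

A6 DC 8F C0 D7 39 67 FE

Two's complement of -6423100910129813506 in 64 bits: 6423100910129813506 = 0x5923703F28C69802; invert → 0xA6DC8FC0D73967FD; add 1 → 0xA6DC8FC0D73967FE.
Split into bytes (most-significant first): A6 DC 8F C0 D7 39 67 FE.
Big-endian stores the most-significant byte at the lowest address.
So the memory order matches the most-significant-first order: A6 DC 8F C0 D7 39 67 FE.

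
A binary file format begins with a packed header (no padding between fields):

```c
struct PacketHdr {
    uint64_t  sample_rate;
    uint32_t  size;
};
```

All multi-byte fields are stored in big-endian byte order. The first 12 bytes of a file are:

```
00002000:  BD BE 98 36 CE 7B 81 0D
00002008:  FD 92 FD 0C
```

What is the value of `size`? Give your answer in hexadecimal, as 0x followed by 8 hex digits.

`size` follows `sample_rate` (8 bytes), so it starts at byte offset 8 and occupies 4 bytes.
Bytes at offsets 8..11: FD 92 FD 0C.
Big-endian stores the most-significant byte at the lowest address.
The bytes are already most-significant first: 0xFD92FD0C.

0xFD92FD0C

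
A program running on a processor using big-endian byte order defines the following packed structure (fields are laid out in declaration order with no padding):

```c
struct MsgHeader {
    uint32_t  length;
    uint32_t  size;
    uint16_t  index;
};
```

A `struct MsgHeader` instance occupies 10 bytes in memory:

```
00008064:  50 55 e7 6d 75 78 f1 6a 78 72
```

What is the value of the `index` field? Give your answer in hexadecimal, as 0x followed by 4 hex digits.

0x7872

`index` follows `length` (4 B), `size` (4 B), so it starts at offset 4 + 4 = 8 and occupies 2 bytes.
Bytes at offsets 8..9: 78 72.
In big-endian order the high byte comes first in memory.
The bytes are already most-significant first: 0x7872.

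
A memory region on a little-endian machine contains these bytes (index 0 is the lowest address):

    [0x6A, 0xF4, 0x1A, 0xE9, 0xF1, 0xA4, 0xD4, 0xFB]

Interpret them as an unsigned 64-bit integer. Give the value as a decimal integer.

Little-endian: lowest address holds the least-significant byte.
Reassemble most-significant byte first: FB D4 A4 F1 E9 1A F4 6A → 0xFBD4A4F1E91AF46A.
0xFBD4A4F1E91AF46A = 18146310157487502442.

18146310157487502442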